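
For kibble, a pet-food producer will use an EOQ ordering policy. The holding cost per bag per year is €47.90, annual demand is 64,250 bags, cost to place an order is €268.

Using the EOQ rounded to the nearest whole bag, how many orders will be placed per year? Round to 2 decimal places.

EOQ = √(2DS/H) = √(2 × 64,250 × 268 / 47.9)
    = √(718,956.16) ≈ 847.91 → Q = 848
Orders per year = D/Q = 64,250 / 848 = 75.767

75.77 orders per year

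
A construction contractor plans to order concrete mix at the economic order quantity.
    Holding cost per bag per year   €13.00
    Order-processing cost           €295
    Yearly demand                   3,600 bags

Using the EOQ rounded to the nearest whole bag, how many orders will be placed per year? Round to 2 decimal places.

Optimal lot size Q* = (2 × 3,600 × €295 / €13)^½ ≈ 404.21 → Q = 404
Orders per year = D/Q = 3,600 / 404 = 8.911

8.91 orders per year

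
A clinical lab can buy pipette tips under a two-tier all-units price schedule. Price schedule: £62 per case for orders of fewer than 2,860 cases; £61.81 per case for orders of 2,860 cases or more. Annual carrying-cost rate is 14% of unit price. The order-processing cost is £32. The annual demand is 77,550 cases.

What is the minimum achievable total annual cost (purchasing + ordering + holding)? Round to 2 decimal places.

H₁ = 14%×£62 = £8.6800;  H₂ = 14%×£61.81 = £8.6534
EOQ₁ = √(2×77,550×32/8.6800) = 756.17  (< 2,860, feasible at tier 1)
EOQ₂ = √(2×77,550×32/8.6534) = 757.33  (< 2,860 → use Q = 2,860 at tier-2 price)
TC(tier 1 (EOQ₁), Q≈756.2) = £4,814,663.58
TC(tier 2, Q≈2,860.0) = £4,806,607.55
Minimum at tier 2: £4,806,607.55

£4,806,607.55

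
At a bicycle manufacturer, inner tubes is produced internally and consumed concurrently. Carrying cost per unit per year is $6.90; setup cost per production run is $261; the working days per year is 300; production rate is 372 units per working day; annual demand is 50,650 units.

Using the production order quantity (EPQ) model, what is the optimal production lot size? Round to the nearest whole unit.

Daily demand d = 50,650/300 = 168.833; p = 372; 1 − d/p = 0.54615
EPQ = √(2DS / (H(1 − d/p)))
    = √(2 × 50,650 × 261 / (6.9 × 0.54615)) ≈ 2,648.78

2,649 units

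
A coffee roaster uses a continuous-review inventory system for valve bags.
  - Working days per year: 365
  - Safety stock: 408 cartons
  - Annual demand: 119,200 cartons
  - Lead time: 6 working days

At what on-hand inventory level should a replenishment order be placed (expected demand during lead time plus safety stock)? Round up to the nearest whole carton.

2,368 cartons

Daily demand d = 119,200 / 365 = 326.575 cartons/day
Demand during lead time = 326.575 × 6 = 1,959.45
Reorder point = 1,959.45 + 408 = 2,367.45 → round up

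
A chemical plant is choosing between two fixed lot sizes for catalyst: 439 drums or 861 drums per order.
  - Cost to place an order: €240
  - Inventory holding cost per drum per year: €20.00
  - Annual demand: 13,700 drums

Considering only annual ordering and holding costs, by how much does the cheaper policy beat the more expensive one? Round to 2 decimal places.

€549.07

For each Q, cost = (D/Q)·S + (Q/2)·H.
TC(439) = (13,700/439)×240 + (439/2)×20 = €11,879.75
TC(861) = (13,700/861)×240 + (861/2)×20 = €12,428.82
|ΔTC| = |€11,879.75 − €12,428.82| = €549.07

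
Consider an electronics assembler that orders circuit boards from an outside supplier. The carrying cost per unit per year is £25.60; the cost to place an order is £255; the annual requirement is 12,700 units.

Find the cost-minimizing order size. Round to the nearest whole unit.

EOQ = √(2DS/H) = √(2 × 12,700 × 255 / 25.6)
    = √(253,007.81) ≈ 503.00

503 units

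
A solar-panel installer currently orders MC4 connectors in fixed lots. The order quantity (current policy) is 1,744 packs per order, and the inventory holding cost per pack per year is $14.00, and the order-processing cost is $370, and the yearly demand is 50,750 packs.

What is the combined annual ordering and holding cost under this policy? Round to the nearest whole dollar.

Ordering: D/Q × S = 50,750/1,744 × $370 = $10,766.92
Holding:  Q/2 × H = 1,744/2 × $14 = $12,208.00
Total = $10,766.92 + $12,208.00 = $22,974.92

$22,975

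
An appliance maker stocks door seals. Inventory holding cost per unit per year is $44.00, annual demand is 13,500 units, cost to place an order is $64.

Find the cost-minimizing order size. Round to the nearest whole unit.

2DS/H = 2·13,500·64/44 = 39,272.73
EOQ = √39,272.73 ≈ 198.17

198 units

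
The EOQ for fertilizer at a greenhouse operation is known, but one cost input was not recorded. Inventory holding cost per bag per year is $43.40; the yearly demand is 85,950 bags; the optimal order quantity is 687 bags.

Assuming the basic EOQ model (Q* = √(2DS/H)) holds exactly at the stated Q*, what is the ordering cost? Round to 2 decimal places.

EOQ relation: Q² = 2DS/H, so rearrange for the unknown.
S = Q²H / (2D) = 687² × 43.4 / (2 × 85,950) = 119.1591

$119.16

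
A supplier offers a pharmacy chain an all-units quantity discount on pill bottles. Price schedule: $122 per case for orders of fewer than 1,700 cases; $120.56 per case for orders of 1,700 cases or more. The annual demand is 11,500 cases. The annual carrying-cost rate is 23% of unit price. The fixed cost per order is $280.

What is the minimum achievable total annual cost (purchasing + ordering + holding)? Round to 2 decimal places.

$1,411,903.60

H₁ = 23%×$122 = $28.0600;  H₂ = 23%×$120.56 = $27.7288
EOQ₁ = √(2×11,500×280/28.0600) = 479.07  (< 1,700, feasible at tier 1)
EOQ₂ = √(2×11,500×280/27.7288) = 481.92  (< 1,700 → use Q = 1,700 at tier-2 price)
TC(tier 1 (EOQ₁), Q≈479.1) = $1,416,442.71
TC(tier 2, Q≈1,700.0) = $1,411,903.60
Minimum at tier 2: $1,411,903.60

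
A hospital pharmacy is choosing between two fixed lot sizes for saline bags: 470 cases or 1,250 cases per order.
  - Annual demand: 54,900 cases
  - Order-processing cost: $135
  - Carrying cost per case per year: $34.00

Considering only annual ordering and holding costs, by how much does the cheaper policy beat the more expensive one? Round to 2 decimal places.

$3,420.05

For each Q, cost = (D/Q)·S + (Q/2)·H.
TC(470) = (54,900/470)×135 + (470/2)×34 = $23,759.15
TC(1,250) = (54,900/1,250)×135 + (1,250/2)×34 = $27,179.20
Cheaper: Q = 470.  Difference = $3,420.05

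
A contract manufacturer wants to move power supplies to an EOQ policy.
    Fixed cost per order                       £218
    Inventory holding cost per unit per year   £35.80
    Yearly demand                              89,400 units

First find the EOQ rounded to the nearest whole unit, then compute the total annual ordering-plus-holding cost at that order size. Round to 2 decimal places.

Optimal lot size Q* = (2 × 89,400 × £218 / £35.8)^½ ≈ 1,043.45 → Q = 1,043 units
Orders/yr = 89,400/1,043 = 85.714; ordering cost = 85.714 × £218 = £18,685.71
Average inventory = 1,043/2 = 521.5; holding cost = 521.5 × £35.8 = £18,669.70
Total = £18,685.71 + £18,669.70 = £37,355.41

£37,355.41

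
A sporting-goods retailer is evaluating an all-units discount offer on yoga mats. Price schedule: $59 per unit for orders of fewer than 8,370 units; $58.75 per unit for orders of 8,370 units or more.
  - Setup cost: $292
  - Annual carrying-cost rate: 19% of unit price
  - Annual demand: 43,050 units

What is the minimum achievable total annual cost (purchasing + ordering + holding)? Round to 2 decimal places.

$2,556,737.88

H₁ = 19%×$59 = $11.2100;  H₂ = 19%×$58.75 = $11.1625
EOQ₁ = √(2×43,050×292/11.2100) = 1,497.58  (< 8,370, feasible at tier 1)
EOQ₂ = √(2×43,050×292/11.1625) = 1,500.76  (< 8,370 → use Q = 8,370 at tier-2 price)
TC(tier 1 (EOQ₁), Q≈1,497.6) = $2,556,737.88
TC(tier 2, Q≈8,370.0) = $2,577,404.43
Minimum at tier 1 (EOQ₁): $2,556,737.88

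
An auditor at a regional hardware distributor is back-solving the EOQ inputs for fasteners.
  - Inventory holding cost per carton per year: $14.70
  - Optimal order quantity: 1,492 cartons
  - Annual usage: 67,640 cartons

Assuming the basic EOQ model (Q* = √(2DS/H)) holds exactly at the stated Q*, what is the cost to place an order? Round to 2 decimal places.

EOQ relation: Q² = 2DS/H, so rearrange for the unknown.
S = Q²H / (2D) = 1,492² × 14.7 / (2 × 67,640) = 241.8919

$241.89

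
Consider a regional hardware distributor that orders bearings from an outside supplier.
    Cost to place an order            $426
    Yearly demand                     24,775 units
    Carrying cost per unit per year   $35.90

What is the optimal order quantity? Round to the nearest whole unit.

767 units

2DS/H = 2·24,775·426/35.9 = 587,974.93
EOQ = √587,974.93 ≈ 766.80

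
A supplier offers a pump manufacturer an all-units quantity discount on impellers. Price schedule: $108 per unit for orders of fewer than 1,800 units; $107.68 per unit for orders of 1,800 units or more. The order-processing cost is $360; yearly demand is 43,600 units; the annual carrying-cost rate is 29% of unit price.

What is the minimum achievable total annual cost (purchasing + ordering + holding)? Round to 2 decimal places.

$4,731,672.48

H₁ = 29%×$108 = $31.3200;  H₂ = 29%×$107.68 = $31.2272
EOQ₁ = √(2×43,600×360/31.3200) = 1,001.15  (< 1,800, feasible at tier 1)
EOQ₂ = √(2×43,600×360/31.2272) = 1,002.64  (< 1,800 → use Q = 1,800 at tier-2 price)
TC(tier 1 (EOQ₁), Q≈1,001.1) = $4,740,155.98
TC(tier 2, Q≈1,800.0) = $4,731,672.48
Minimum at tier 2: $4,731,672.48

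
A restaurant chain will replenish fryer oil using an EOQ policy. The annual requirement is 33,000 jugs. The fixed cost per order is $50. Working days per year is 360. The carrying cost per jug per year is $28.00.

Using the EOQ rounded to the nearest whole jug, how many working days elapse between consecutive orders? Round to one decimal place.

3.7 days

2DS/H = 2·33,000·50/28 = 117,857.14
EOQ = √117,857.14 ≈ 343.30 → Q = 343 jugs
T = Q/D × 360 days = 343/33,000 × 360 = 3.742 days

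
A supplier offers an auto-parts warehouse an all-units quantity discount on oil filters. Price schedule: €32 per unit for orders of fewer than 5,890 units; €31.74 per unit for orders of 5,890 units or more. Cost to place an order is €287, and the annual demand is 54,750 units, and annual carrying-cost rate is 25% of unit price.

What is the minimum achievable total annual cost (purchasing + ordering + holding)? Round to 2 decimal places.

€1,763,801.36

H₁ = 25%×€32 = €8.0000;  H₂ = 25%×€31.74 = €7.9350
EOQ₁ = √(2×54,750×287/8.0000) = 1,982.00  (< 5,890, feasible at tier 1)
EOQ₂ = √(2×54,750×287/7.9350) = 1,990.10  (< 5,890 → use Q = 5,890 at tier-2 price)
TC(tier 1 (EOQ₁), Q≈1,982.0) = €1,767,855.98
TC(tier 2, Q≈5,890.0) = €1,763,801.36
Minimum at tier 2: €1,763,801.36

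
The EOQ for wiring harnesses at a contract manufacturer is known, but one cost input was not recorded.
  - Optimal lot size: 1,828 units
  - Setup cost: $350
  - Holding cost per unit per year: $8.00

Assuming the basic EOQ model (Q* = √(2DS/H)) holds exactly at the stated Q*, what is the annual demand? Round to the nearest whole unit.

EOQ relation: Q² = 2DS/H, so rearrange for the unknown.
D = Q²H / (2S) = 1,828² × 8 / (2 × 350) = 38,189.53

38,190 units per year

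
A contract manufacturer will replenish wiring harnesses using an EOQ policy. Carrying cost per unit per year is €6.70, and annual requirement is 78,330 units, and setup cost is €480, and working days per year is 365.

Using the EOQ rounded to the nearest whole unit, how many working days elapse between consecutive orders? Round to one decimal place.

15.6 days

Optimal lot size Q* = (2 × 78,330 × €480 / €6.7)^½ ≈ 3,350.13 → Q = 3,350 units
Days between orders = 365 / (D/Q) = 365 / 23.382 ≈ 15.610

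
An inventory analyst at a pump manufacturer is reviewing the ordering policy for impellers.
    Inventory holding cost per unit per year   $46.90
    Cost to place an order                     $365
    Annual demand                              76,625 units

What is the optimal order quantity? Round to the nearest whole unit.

Optimal lot size Q* = (2 × 76,625 × $365 / $46.9)^½ ≈ 1,092.09

1,092 units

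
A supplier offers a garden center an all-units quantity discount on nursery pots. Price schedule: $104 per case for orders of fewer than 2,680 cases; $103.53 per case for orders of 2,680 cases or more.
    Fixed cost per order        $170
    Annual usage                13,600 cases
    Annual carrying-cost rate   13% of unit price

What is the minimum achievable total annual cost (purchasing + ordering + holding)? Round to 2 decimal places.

$1,422,306.74

H₁ = 13%×$104 = $13.5200;  H₂ = 13%×$103.53 = $13.4589
EOQ₁ = √(2×13,600×170/13.5200) = 584.82  (< 2,680, feasible at tier 1)
EOQ₂ = √(2×13,600×170/13.4589) = 586.14  (< 2,680 → use Q = 2,680 at tier-2 price)
TC(tier 1 (EOQ₁), Q≈584.8) = $1,422,306.74
TC(tier 2, Q≈2,680.0) = $1,426,905.61
Minimum at tier 1 (EOQ₁): $1,422,306.74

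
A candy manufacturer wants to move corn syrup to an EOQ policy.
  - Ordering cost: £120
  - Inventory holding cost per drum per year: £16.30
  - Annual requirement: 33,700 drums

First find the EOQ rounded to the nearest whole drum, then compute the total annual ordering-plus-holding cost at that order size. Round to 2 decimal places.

£11,481.92

Q* = √(2·D·S / H) = √(2·33,700·120 / 16.3) = √496,196.3 ≈ 704.41 → Q = 704 drums
Ordering: D/Q × S = 33,700/704 × £120 = £5,744.32
Holding:  Q/2 × H = 704/2 × £16.3 = £5,737.60
Total = £5,744.32 + £5,737.60 = £11,481.92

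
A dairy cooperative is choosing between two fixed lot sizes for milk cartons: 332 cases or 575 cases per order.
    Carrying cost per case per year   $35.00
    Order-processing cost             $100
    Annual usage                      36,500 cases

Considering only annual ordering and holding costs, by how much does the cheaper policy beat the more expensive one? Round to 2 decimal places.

$393.65

For each Q, cost = (D/Q)·S + (Q/2)·H.
TC(332) = (36,500/332)×100 + (332/2)×35 = $16,803.98
TC(575) = (36,500/575)×100 + (575/2)×35 = $16,410.33
Cheaper: Q = 575.  Difference = $393.65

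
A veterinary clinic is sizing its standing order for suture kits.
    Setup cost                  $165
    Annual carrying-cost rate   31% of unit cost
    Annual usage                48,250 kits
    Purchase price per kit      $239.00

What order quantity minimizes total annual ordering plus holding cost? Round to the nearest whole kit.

Carrying cost H = $239 × 31% = $74.0900/kit/yr
Q* = √(2·D·S / H) = √(2·48,250·165 / 74.09) = √214,907.5 ≈ 463.58

464 kits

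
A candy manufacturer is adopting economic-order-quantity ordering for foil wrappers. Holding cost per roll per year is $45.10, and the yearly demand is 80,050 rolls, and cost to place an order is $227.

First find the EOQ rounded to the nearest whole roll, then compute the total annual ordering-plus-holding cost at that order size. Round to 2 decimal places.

$40,485.26

2DS/H = 2·80,050·227/45.1 = 805,824.83
EOQ = √805,824.83 ≈ 897.68 → Q = 898 rolls
Ordering: D/Q × S = 80,050/898 × $227 = $20,235.36
Holding:  Q/2 × H = 898/2 × $45.1 = $20,249.90
Total = $20,235.36 + $20,249.90 = $40,485.26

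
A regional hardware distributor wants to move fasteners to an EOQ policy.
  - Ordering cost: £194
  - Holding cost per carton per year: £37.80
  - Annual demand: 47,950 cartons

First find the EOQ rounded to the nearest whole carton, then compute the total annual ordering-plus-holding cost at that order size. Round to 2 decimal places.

£26,518.94

EOQ = √(2DS/H) = √(2 × 47,950 × 194 / 37.8)
    = √(492,185.19) ≈ 701.56 → Q = 702 cartons
Orders/yr = 47,950/702 = 68.305; ordering cost = 68.305 × £194 = £13,251.14
Average inventory = 702/2 = 351; holding cost = 351 × £37.8 = £13,267.80
Total = £13,251.14 + £13,267.80 = £26,518.94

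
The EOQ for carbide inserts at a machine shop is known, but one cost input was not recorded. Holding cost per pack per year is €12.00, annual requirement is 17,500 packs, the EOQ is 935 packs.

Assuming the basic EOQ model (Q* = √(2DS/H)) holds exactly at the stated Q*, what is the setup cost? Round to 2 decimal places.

From Q* = √(2DS/H) ⇒ Q*² = 2DS/H.
S = Q²H / (2D) = 935² × 12 / (2 × 17,500) = 299.7343

€299.73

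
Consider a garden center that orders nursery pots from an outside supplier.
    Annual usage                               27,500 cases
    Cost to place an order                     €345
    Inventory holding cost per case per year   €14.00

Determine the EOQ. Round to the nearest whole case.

2DS/H = 2·27,500·345/14 = 1,355,357.14
EOQ = √1,355,357.14 ≈ 1,164.20

1,164 cases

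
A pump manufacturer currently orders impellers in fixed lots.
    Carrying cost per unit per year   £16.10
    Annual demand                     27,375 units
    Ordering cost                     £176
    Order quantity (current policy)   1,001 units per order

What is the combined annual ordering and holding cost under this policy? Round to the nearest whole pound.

Ordering: D/Q × S = 27,375/1,001 × £176 = £4,813.19
Holding:  Q/2 × H = 1,001/2 × £16.1 = £8,058.05
Total = £4,813.19 + £8,058.05 = £12,871.24

£12,871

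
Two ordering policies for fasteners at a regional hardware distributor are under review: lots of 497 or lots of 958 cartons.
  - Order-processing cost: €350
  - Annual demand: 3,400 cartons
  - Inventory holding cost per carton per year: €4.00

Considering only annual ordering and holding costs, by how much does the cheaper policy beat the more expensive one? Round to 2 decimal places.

€230.20

TC(Q) = (D/Q)S + (Q/2)H
TC(497) = (3,400/497)×350 + (497/2)×4 = €3,388.37
TC(958) = (3,400/958)×350 + (958/2)×4 = €3,158.17
|ΔTC| = |€3,388.37 − €3,158.17| = €230.20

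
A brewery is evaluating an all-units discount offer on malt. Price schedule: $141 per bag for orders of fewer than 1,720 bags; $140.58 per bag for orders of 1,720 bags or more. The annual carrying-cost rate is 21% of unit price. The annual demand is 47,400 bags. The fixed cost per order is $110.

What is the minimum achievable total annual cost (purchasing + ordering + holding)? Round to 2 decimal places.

H₁ = 21%×$141 = $29.6100;  H₂ = 21%×$140.58 = $29.5218
EOQ₁ = √(2×47,400×110/29.6100) = 593.45  (< 1,720, feasible at tier 1)
EOQ₂ = √(2×47,400×110/29.5218) = 594.33  (< 1,720 → use Q = 1,720 at tier-2 price)
TC(tier 1 (EOQ₁), Q≈593.4) = $6,700,971.94
TC(tier 2, Q≈1,720.0) = $6,691,912.14
Minimum at tier 2: $6,691,912.14

$6,691,912.14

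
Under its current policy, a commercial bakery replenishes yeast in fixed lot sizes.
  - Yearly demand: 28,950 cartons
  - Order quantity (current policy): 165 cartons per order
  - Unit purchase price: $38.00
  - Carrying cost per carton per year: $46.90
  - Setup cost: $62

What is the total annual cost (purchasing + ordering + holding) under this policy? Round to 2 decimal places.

Annual ordering cost = (D/Q)·S = (28,950/165) × 62 = $10,878.18
Annual holding cost  = (Q/2)·H = (165/2) × 46.9 = $3,869.25
Purchase cost = D·C = 28,950 × 38 = $1,100,100.00
Total = $10,878.18 + $3,869.25 + $1,100,100.00 = $1,114,847.43

$1,114,847.43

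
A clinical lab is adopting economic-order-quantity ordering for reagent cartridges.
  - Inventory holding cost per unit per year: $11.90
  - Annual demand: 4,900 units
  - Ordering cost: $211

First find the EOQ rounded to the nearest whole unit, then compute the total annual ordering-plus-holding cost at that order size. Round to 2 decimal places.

$4,960.53

EOQ = √(2DS/H) = √(2 × 4,900 × 211 / 11.9)
    = √(173,764.71) ≈ 416.85 → Q = 417 units
Ordering: D/Q × S = 4,900/417 × $211 = $2,479.38
Holding:  Q/2 × H = 417/2 × $11.9 = $2,481.15
Total = $2,479.38 + $2,481.15 = $4,960.53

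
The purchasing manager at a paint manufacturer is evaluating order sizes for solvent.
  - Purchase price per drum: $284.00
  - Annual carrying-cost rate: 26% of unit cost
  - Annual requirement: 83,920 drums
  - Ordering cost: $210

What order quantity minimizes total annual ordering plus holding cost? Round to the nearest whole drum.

Holding cost per drum per year: H = 26% × $284 = $73.8400
Optimal lot size Q* = (2 × 83,920 × $210 / $73.84)^½ ≈ 690.89

691 drums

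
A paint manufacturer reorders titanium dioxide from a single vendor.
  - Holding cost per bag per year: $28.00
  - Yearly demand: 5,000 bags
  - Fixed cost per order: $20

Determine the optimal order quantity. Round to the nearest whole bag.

Optimal lot size Q* = (2 × 5,000 × $20 / $28)^½ ≈ 84.52

85 bags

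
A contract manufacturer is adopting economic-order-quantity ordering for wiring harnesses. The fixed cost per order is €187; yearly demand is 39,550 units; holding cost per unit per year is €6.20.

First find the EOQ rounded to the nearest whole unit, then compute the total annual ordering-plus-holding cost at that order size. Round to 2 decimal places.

2DS/H = 2·39,550·187/6.2 = 2,385,758.06
EOQ = √2,385,758.06 ≈ 1,544.59 → Q = 1,545 units
Annual ordering cost = (D/Q)·S = (39,550/1,545) × 187 = €4,786.96
Annual holding cost  = (Q/2)·H = (1,545/2) × 6.2 = €4,789.50
Total = €4,786.96 + €4,789.50 = €9,576.46

€9,576.46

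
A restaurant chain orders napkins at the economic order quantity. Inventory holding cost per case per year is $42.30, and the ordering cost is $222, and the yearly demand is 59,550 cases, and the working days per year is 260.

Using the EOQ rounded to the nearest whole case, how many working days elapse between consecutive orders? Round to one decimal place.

Optimal lot size Q* = (2 × 59,550 × $222 / $42.3)^½ ≈ 790.61 → Q = 791 cases
Days between orders = 260 / (D/Q) = 260 / 75.284 ≈ 3.454

3.5 days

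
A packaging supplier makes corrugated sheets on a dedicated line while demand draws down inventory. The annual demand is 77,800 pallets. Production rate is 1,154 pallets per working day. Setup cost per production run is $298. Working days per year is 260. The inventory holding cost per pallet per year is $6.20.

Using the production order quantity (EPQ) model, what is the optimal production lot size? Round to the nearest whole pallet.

3,178 pallets

Daily demand d = 77,800/260 = 299.231; p = 1154; 1 − d/p = 0.74070
EPQ = √(2DS / (H(1 − d/p)))
    = √(2 × 77,800 × 298 / (6.2 × 0.74070)) ≈ 3,177.57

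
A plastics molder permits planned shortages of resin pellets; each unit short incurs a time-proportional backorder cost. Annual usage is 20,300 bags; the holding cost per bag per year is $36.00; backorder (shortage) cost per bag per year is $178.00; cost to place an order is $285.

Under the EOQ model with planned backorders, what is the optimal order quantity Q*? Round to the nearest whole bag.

Basic EOQ = √(2·20,300·285/36) = 566.936
Backorder adjustment √((H+b)/b) = √((36+178)/178) = 1.0965
Q* = 566.936 × 1.0965 ≈ 621.63

622 bags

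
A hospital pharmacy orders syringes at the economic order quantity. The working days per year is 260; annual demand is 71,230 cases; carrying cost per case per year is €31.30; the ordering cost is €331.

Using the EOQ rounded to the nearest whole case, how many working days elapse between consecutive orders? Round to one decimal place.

EOQ = √(2DS/H) = √(2 × 71,230 × 331 / 31.3)
    = √(1,506,525.88) ≈ 1,227.41 → Q = 1,227 cases
Cycle time = (working days × Q)/D = (260 × 1,227) / 71,230 = 4.479 days

4.5 days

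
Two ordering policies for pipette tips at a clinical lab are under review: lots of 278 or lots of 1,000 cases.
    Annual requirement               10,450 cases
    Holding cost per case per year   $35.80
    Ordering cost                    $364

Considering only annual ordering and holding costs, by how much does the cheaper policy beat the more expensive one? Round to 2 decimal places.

Annual cost at Q: ordering D·S/Q plus holding Q·H/2.
TC(278) = (10,450/278)×364 + (278/2)×35.8 = $18,658.93
TC(1,000) = (10,450/1,000)×364 + (1,000/2)×35.8 = $21,703.80
|ΔTC| = |$18,658.93 − $21,703.80| = $3,044.87

$3,044.87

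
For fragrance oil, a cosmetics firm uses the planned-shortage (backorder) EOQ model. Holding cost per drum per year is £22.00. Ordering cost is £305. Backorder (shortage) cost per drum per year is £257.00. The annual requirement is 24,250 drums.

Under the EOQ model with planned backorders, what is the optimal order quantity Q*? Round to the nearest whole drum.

854 drums

Basic EOQ = √(2·24,250·305/22) = 819.992
Backorder adjustment √((H+b)/b) = √((22+257)/257) = 1.0419
Q* = 819.992 × 1.0419 ≈ 854.37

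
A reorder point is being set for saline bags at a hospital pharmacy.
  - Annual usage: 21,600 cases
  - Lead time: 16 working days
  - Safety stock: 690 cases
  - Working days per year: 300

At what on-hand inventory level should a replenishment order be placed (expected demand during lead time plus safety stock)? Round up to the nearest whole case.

Daily demand d = 21,600 / 300 = 72.000 cases/day
Demand during lead time = 72.000 × 16 = 1,152.00
Reorder point = 1,152.00 + 690 = 1,842.00 → round up

1,842 cases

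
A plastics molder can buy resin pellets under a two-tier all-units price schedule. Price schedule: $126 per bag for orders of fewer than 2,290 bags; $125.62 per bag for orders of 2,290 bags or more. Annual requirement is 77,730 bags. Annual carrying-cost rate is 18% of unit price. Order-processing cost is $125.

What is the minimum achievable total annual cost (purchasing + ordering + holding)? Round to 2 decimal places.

$9,794,575.79

H₁ = 18%×$126 = $22.6800;  H₂ = 18%×$125.62 = $22.6116
EOQ₁ = √(2×77,730×125/22.6800) = 925.64  (< 2,290, feasible at tier 1)
EOQ₂ = √(2×77,730×125/22.6116) = 927.04  (< 2,290 → use Q = 2,290 at tier-2 price)
TC(tier 1 (EOQ₁), Q≈925.6) = $9,814,973.55
TC(tier 2, Q≈2,290.0) = $9,794,575.79
Minimum at tier 2: $9,794,575.79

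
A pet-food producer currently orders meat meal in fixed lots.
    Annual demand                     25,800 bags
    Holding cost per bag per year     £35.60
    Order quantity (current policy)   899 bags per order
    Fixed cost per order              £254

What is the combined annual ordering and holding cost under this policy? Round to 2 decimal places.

£23,291.63

Orders/yr = 25,800/899 = 28.699; ordering cost = 28.699 × £254 = £7,289.43
Average inventory = 899/2 = 449.5; holding cost = 449.5 × £35.6 = £16,002.20
Total = £7,289.43 + £16,002.20 = £23,291.63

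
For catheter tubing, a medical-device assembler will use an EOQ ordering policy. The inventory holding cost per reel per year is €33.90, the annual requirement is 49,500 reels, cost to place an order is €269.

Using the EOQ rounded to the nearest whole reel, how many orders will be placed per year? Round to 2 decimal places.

Q* = √(2·D·S / H) = √(2·49,500·269 / 33.9) = √785,575.2 ≈ 886.33 → Q = 886
N = D/Q = 49,500/886 ≈ 55.869 orders/yr

55.87 orders per year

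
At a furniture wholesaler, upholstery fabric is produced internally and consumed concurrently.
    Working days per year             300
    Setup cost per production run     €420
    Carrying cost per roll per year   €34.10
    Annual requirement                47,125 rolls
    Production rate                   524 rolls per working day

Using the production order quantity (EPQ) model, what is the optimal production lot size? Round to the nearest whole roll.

Daily demand d = 47,125/300 = 157.083; p = 524; 1 − d/p = 0.70022
EPQ = √(2DS / (H(1 − d/p)))
    = √(2 × 47,125 × 420 / (34.1 × 0.70022)) ≈ 1,287.57

1,288 rolls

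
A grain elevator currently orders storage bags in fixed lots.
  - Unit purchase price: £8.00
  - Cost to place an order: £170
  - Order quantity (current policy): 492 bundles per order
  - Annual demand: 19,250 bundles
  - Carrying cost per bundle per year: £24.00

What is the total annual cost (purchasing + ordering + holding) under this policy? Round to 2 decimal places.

Ordering: D/Q × S = 19,250/492 × £170 = £6,651.42
Holding:  Q/2 × H = 492/2 × £24 = £5,904.00
Purchase cost = D·C = 19,250 × 8 = £154,000.00
Total = £6,651.42 + £5,904.00 + £154,000.00 = £166,555.42

£166,555.42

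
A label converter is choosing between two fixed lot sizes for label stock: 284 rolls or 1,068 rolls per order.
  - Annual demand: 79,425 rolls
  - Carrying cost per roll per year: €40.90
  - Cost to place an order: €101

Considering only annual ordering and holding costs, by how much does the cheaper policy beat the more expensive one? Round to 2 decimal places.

TC(Q) = (D/Q)S + (Q/2)H
TC(284) = (79,425/284)×101 + (284/2)×40.9 = €34,054.01
TC(1,068) = (79,425/1,068)×101 + (1,068/2)×40.9 = €29,351.77
Cheaper: Q = 1,068.  Difference = €4,702.25

€4,702.25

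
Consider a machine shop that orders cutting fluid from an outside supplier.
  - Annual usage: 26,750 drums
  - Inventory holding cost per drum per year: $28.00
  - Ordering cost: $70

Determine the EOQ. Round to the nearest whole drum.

2DS/H = 2·26,750·70/28 = 133,750.00
EOQ = √133,750.00 ≈ 365.72

366 drums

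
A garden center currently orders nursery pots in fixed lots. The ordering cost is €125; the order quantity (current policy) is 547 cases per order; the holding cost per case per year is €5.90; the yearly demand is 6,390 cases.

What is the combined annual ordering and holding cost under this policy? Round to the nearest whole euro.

€3,074

Ordering: D/Q × S = 6,390/547 × €125 = €1,460.24
Holding:  Q/2 × H = 547/2 × €5.9 = €1,613.65
Total = €1,460.24 + €1,613.65 = €3,073.89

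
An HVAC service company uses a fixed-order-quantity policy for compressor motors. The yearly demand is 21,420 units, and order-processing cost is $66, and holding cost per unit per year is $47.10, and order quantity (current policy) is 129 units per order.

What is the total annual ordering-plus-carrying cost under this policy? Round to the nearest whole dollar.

$13,997

Ordering: D/Q × S = 21,420/129 × $66 = $10,959.07
Holding:  Q/2 × H = 129/2 × $47.1 = $3,037.95
Total = $10,959.07 + $3,037.95 = $13,997.02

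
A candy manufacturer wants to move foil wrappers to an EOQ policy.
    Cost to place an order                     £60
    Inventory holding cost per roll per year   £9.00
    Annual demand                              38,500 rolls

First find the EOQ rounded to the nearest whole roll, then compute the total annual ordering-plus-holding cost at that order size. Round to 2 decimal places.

Q* = √(2·D·S / H) = √(2·38,500·60 / 9) = √513,333.3 ≈ 716.47 → Q = 716 rolls
Orders/yr = 38,500/716 = 53.771; ordering cost = 53.771 × £60 = £3,226.26
Average inventory = 716/2 = 358; holding cost = 358 × £9 = £3,222.00
Total = £3,226.26 + £3,222.00 = £6,448.26

£6,448.26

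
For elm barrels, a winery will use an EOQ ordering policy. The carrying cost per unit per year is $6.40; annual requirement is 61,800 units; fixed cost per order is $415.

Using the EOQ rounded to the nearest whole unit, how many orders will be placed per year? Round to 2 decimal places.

21.83 orders per year

2DS/H = 2·61,800·415/6.4 = 8,014,687.50
EOQ = √8,014,687.50 ≈ 2,831.02 → Q = 2,831
Orders per year = D/Q = 61,800 / 2,831 = 21.830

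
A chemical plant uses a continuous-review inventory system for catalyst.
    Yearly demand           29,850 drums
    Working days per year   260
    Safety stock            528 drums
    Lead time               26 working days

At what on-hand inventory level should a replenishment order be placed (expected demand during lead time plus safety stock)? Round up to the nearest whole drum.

Daily demand d = 29,850 / 260 = 114.808 drums/day
Demand during lead time = 114.808 × 26 = 2,985.00
Reorder point = 2,985.00 + 528 = 3,513.00 → round up

3,513 drums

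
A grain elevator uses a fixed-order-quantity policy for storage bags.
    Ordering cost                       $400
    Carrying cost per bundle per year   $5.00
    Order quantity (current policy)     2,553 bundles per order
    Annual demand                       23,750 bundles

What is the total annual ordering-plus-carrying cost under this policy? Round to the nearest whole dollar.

Orders/yr = 23,750/2,553 = 9.303; ordering cost = 9.303 × $400 = $3,721.11
Average inventory = 2,553/2 = 1276.5; holding cost = 1276.5 × $5 = $6,382.50
Total = $3,721.11 + $6,382.50 = $10,103.61

$10,104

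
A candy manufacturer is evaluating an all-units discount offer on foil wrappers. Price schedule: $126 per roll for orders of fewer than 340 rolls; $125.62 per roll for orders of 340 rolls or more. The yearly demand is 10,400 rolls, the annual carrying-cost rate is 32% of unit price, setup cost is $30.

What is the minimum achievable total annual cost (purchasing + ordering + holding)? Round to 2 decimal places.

H₁ = 32%×$126 = $40.3200;  H₂ = 32%×$125.62 = $40.1984
EOQ₁ = √(2×10,400×30/40.3200) = 124.40  (< 340, feasible at tier 1)
EOQ₂ = √(2×10,400×30/40.1984) = 124.59  (< 340 → use Q = 340 at tier-2 price)
TC(tier 1 (EOQ₁), Q≈124.4) = $1,315,415.94
TC(tier 2, Q≈340.0) = $1,314,199.38
Minimum at tier 2: $1,314,199.38

$1,314,199.38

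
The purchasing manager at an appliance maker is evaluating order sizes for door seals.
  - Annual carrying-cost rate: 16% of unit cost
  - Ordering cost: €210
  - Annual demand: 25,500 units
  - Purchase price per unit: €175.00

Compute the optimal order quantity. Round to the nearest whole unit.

618 units

Holding cost per unit per year: H = 16% × €175 = €28.0000
Q* = √(2·D·S / H) = √(2·25,500·210 / 28) = √382,500.0 ≈ 618.47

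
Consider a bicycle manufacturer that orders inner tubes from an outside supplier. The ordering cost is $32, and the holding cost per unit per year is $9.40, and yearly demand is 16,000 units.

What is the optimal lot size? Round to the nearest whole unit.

330 units

Optimal lot size Q* = (2 × 16,000 × $32 / $9.4)^½ ≈ 330.05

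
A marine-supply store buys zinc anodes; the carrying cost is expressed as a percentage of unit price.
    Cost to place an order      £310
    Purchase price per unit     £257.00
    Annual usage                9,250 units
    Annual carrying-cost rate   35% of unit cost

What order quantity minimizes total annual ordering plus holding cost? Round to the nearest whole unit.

253 units

H = i·C = 0.35 × £257 = £89.9500 per unit-year
Optimal lot size Q* = (2 × 9,250 × £310 / £89.95)^½ ≈ 252.50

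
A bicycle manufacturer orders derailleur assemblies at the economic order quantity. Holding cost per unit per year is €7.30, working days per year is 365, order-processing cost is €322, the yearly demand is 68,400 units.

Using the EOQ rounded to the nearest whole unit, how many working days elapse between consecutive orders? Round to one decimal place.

13.1 days

EOQ = √(2DS/H) = √(2 × 68,400 × 322 / 7.3)
    = √(6,034,191.78) ≈ 2,456.46 → Q = 2,456 units
Days between orders = 365 / (D/Q) = 365 / 27.850 ≈ 13.106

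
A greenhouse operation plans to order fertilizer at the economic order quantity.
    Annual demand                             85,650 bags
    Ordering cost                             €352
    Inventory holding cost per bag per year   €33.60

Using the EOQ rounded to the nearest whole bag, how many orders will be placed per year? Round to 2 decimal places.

63.92 orders per year

Optimal lot size Q* = (2 × 85,650 × €352 / €33.6)^½ ≈ 1,339.62 → Q = 1,340
N = D/Q = 85,650/1,340 ≈ 63.918 orders/yr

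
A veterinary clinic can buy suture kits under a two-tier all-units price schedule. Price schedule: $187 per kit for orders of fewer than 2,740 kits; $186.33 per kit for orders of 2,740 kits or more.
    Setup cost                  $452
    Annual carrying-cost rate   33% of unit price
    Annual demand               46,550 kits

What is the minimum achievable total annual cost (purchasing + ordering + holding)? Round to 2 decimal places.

H₁ = 33%×$187 = $61.7100;  H₂ = 33%×$186.33 = $61.4889
EOQ₁ = √(2×46,550×452/61.7100) = 825.78  (< 2,740, feasible at tier 1)
EOQ₂ = √(2×46,550×452/61.4889) = 827.27  (< 2,740 → use Q = 2,740 at tier-2 price)
TC(tier 1 (EOQ₁), Q≈825.8) = $8,755,809.11
TC(tier 2, Q≈2,740.0) = $8,765,580.34
Minimum at tier 1 (EOQ₁): $8,755,809.11

$8,755,809.11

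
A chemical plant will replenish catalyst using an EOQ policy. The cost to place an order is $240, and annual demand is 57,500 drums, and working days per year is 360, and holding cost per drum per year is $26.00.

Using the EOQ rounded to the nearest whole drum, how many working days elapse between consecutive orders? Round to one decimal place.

Optimal lot size Q* = (2 × 57,500 × $240 / $26)^½ ≈ 1,030.31 → Q = 1,030 drums
Days between orders = 360 / (D/Q) = 360 / 55.825 ≈ 6.449

6.4 days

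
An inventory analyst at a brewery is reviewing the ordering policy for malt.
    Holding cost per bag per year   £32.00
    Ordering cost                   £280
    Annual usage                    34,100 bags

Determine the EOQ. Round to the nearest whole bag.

772 bags

Optimal lot size Q* = (2 × 34,100 × £280 / £32)^½ ≈ 772.50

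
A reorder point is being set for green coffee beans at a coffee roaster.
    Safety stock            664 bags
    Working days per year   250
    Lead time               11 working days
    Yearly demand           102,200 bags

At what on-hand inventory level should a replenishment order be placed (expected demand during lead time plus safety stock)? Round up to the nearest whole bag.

5,161 bags

Daily demand d = 102,200 / 250 = 408.800 bags/day
Demand during lead time = 408.800 × 11 = 4,496.80
Reorder point = 4,496.80 + 664 = 5,160.80 → round up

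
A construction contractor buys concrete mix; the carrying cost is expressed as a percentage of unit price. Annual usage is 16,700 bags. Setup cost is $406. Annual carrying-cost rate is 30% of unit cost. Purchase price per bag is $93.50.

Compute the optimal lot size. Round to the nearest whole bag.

695 bags

Holding cost per bag per year: H = 30% × $93.5 = $28.0500
2DS/H = 2·16,700·406/28.05 = 483,436.72
EOQ = √483,436.72 ≈ 695.30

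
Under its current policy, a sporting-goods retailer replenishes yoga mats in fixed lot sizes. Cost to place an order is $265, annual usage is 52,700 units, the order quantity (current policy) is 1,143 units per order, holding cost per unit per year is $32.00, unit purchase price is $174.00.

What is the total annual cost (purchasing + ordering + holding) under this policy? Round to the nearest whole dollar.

$9,200,306

Annual ordering cost = (D/Q)·S = (52,700/1,143) × 265 = $12,218.29
Annual holding cost  = (Q/2)·H = (1,143/2) × 32 = $18,288.00
Purchase cost = D·C = 52,700 × 174 = $9,169,800.00
Total = $12,218.29 + $18,288.00 + $9,169,800.00 = $9,200,306.29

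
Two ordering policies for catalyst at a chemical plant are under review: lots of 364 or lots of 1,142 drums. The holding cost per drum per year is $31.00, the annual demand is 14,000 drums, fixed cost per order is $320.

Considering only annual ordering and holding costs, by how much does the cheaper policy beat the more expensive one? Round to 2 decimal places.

For each Q, cost = (D/Q)·S + (Q/2)·H.
TC(364) = (14,000/364)×320 + (364/2)×31 = $17,949.69
TC(1,142) = (14,000/1,142)×320 + (1,142/2)×31 = $21,623.94
Lots of 364 are cheaper by $3,674.25.

$3,674.25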